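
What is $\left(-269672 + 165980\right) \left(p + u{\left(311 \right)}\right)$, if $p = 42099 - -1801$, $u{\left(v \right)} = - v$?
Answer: $-4519830588$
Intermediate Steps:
$p = 43900$ ($p = 42099 + 1801 = 43900$)
$\left(-269672 + 165980\right) \left(p + u{\left(311 \right)}\right) = \left(-269672 + 165980\right) \left(43900 - 311\right) = - 103692 \left(43900 - 311\right) = \left(-103692\right) 43589 = -4519830588$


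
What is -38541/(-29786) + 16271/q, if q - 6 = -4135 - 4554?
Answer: -149996503/258631838 ≈ -0.57996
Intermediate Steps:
q = -8683 (q = 6 + (-4135 - 4554) = 6 - 8689 = -8683)
-38541/(-29786) + 16271/q = -38541/(-29786) + 16271/(-8683) = -38541*(-1/29786) + 16271*(-1/8683) = 38541/29786 - 16271/8683 = -149996503/258631838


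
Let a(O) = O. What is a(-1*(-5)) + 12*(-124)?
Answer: -1483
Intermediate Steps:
a(-1*(-5)) + 12*(-124) = -1*(-5) + 12*(-124) = 5 - 1488 = -1483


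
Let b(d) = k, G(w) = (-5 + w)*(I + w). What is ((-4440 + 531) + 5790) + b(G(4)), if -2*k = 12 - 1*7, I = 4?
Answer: 3757/2 ≈ 1878.5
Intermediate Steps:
k = -5/2 (k = -(12 - 1*7)/2 = -(12 - 7)/2 = -1/2*5 = -5/2 ≈ -2.5000)
G(w) = (-5 + w)*(4 + w)
b(d) = -5/2
((-4440 + 531) + 5790) + b(G(4)) = ((-4440 + 531) + 5790) - 5/2 = (-3909 + 5790) - 5/2 = 1881 - 5/2 = 3757/2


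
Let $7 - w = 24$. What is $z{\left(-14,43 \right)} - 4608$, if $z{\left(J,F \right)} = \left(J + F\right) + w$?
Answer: $-4596$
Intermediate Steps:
$w = -17$ ($w = 7 - 24 = -17$)
$z{\left(J,F \right)} = -17 + F + J$ ($z{\left(J,F \right)} = \left(J + F\right) - 17 = \left(F + J\right) - 17 = -17 + F + J$)
$z{\left(-14,43 \right)} - 4608 = \left(-17 + 43 - 14\right) - 4608 = 12 - 4608 = -4596$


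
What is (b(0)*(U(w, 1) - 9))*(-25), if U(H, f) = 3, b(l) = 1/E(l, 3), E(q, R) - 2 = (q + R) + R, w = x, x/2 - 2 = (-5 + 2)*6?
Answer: 75/4 ≈ 18.750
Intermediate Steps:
x = -32 (x = 4 + 2*((-5 + 2)*6) = 4 + 2*(-3*6) = 4 + 2*(-18) = 4 - 36 = -32)
w = -32
E(q, R) = 2 + q + 2*R (E(q, R) = 2 + ((q + R) + R) = 2 + ((R + q) + R) = 2 + (q + 2*R) = 2 + q + 2*R)
b(l) = 1/(8 + l) (b(l) = 1/(2 + l + 2*3) = 1/(2 + l + 6) = 1/(8 + l))
(b(0)*(U(w, 1) - 9))*(-25) = ((3 - 9)/(8 + 0))*(-25) = (-6/8)*(-25) = ((⅛)*(-6))*(-25) = -¾*(-25) = 75/4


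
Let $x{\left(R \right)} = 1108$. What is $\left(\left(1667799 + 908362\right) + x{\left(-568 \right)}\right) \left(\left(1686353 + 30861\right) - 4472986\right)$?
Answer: $-7102365746668$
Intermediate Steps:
$\left(\left(1667799 + 908362\right) + x{\left(-568 \right)}\right) \left(\left(1686353 + 30861\right) - 4472986\right) = \left(\left(1667799 + 908362\right) + 1108\right) \left(\left(1686353 + 30861\right) - 4472986\right) = \left(2576161 + 1108\right) \left(1717214 - 4472986\right) = 2577269 \left(-2755772\right) = -7102365746668$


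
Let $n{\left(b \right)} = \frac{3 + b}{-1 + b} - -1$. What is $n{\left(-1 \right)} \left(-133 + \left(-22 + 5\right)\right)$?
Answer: $0$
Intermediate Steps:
$n{\left(b \right)} = 1 + \frac{3 + b}{-1 + b}$ ($n{\left(b \right)} = \frac{3 + b}{-1 + b} + 1 = 1 + \frac{3 + b}{-1 + b}$)
$n{\left(-1 \right)} \left(-133 + \left(-22 + 5\right)\right) = \frac{2 \left(1 - 1\right)}{-1 - 1} \left(-133 + \left(-22 + 5\right)\right) = 2 \frac{1}{-2} \cdot 0 \left(-133 - 17\right) = 2 \left(- \frac{1}{2}\right) 0 \left(-150\right) = 0 \left(-150\right) = 0$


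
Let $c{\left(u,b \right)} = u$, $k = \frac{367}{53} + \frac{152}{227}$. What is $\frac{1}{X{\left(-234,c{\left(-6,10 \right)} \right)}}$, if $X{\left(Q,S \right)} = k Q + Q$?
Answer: $- \frac{12031}{24194664} \approx -0.00049726$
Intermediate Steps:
$k = \frac{91365}{12031}$ ($k = 367 \cdot \frac{1}{53} + 152 \cdot \frac{1}{227} = \frac{367}{53} + \frac{152}{227} = \frac{91365}{12031} \approx 7.5941$)
$X{\left(Q,S \right)} = \frac{103396 Q}{12031}$ ($X{\left(Q,S \right)} = \frac{91365 Q}{12031} + Q = \frac{103396 Q}{12031}$)
$\frac{1}{X{\left(-234,c{\left(-6,10 \right)} \right)}} = \frac{1}{\frac{103396}{12031} \left(-234\right)} = \frac{1}{- \frac{24194664}{12031}} = - \frac{12031}{24194664}$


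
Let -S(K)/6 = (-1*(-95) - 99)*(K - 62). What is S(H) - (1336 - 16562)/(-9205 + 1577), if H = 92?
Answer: 2738467/3814 ≈ 718.00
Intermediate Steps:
S(K) = -1488 + 24*K (S(K) = -6*(-1*(-95) - 99)*(K - 62) = -6*(95 - 99)*(-62 + K) = -(-24)*(-62 + K) = -6*(248 - 4*K) = -1488 + 24*K)
S(H) - (1336 - 16562)/(-9205 + 1577) = (-1488 + 24*92) - (1336 - 16562)/(-9205 + 1577) = (-1488 + 2208) - (-15226)/(-7628) = 720 - (-15226)*(-1)/7628 = 720 - 1*7613/3814 = 720 - 7613/3814 = 2738467/3814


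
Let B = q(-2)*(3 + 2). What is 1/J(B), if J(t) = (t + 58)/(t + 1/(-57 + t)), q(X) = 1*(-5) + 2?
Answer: -1081/3096 ≈ -0.34916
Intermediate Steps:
q(X) = -3 (q(X) = -5 + 2 = -3)
B = -15 (B = -3*(3 + 2) = -3*5 = -15)
J(t) = (58 + t)/(t + 1/(-57 + t))
1/J(B) = 1/((-3306 - 15 + (-15)²)/(1 + (-15)² - 57*(-15))) = 1/((-3306 - 15 + 225)/(1 + 225 + 855)) = 1/(-3096/1081) = -1081/3096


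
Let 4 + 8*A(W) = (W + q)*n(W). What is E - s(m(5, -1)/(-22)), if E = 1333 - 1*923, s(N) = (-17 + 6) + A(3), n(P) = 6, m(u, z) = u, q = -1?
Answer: 420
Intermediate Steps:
A(W) = -5/4 + 3*W/4 (A(W) = -1/2 + ((W - 1)*6)/8 = -1/2 + ((-1 + W)*6)/8 = -1/2 + (-6 + 6*W)/8 = -1/2 + (-3/4 + 3*W/4) = -5/4 + 3*W/4)
s(N) = -10 (s(N) = (-17 + 6) + (-5/4 + (3/4)*3) = -11 + (-5/4 + 9/4) = -11 + 1 = -10)
E = 410 (E = 1333 - 923 = 410)
E - s(m(5, -1)/(-22)) = 410 - 1*(-10) = 410 + 10 = 420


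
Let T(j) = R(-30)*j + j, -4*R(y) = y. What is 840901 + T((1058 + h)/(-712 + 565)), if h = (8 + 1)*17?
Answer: 35314901/42 ≈ 8.4083e+5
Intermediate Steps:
h = 153 (h = 9*17 = 153)
R(y) = -y/4
T(j) = 17*j/2 (T(j) = (-¼*(-30))*j + j = 15*j/2 + j = 17*j/2)
840901 + T((1058 + h)/(-712 + 565)) = 840901 + 17*((1058 + 153)/(-712 + 565))/2 = 840901 + 17*(1211/(-147))/2 = 840901 + 17*(1211*(-1/147))/2 = 840901 + (17/2)*(-173/21) = 840901 - 2941/42 = 35314901/42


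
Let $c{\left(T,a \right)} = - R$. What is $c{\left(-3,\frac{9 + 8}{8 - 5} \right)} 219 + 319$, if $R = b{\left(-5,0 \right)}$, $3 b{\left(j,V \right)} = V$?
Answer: $319$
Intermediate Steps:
$b{\left(j,V \right)} = \frac{V}{3}$
$R = 0$ ($R = \frac{1}{3} \cdot 0 = 0$)
$c{\left(T,a \right)} = 0$ ($c{\left(T,a \right)} = \left(-1\right) 0 = 0$)
$c{\left(-3,\frac{9 + 8}{8 - 5} \right)} 219 + 319 = 0 \cdot 219 + 319 = 0 + 319 = 319$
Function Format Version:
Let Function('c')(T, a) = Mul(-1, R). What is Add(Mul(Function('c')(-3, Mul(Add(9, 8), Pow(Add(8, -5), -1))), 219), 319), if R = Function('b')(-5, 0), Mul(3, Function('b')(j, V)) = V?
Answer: 319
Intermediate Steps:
Function('b')(j, V) = Mul(Rational(1, 3), V)
R = 0 (R = Mul(Rational(1, 3), 0) = 0)
Function('c')(T, a) = 0 (Function('c')(T, a) = Mul(-1, 0) = 0)
Add(Mul(Function('c')(-3, Mul(Add(9, 8), Pow(Add(8, -5), -1))), 219), 319) = Add(Mul(0, 219), 319) = Add(0, 319) = 319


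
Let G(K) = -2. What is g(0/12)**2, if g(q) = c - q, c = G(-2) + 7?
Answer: 25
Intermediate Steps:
c = 5 (c = -2 + 7 = 5)
g(q) = 5 - q
g(0/12)**2 = (5 - 0/12)**2 = (5 - 1*0)**2 = (5 + 0)**2 = 5**2 = 25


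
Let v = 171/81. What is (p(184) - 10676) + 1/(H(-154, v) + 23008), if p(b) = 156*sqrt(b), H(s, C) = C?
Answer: -2210903507/207091 + 312*sqrt(46) ≈ -8559.9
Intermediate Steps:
v = 19/9 (v = 171*(1/81) = 19/9 ≈ 2.1111)
(p(184) - 10676) + 1/(H(-154, v) + 23008) = (156*sqrt(184) - 10676) + 1/(19/9 + 23008) = (156*(2*sqrt(46)) - 10676) + 1/(207091/9) = (312*sqrt(46) - 10676) + 9/207091 = (-10676 + 312*sqrt(46)) + 9/207091 = -2210903507/207091 + 312*sqrt(46)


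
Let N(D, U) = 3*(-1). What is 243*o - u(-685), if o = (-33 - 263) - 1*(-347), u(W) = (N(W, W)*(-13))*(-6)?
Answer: 12627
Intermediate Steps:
N(D, U) = -3
u(W) = -234 (u(W) = -3*(-13)*(-6) = 39*(-6) = -234)
o = 51 (o = -296 + 347 = 51)
243*o - u(-685) = 243*51 - 1*(-234) = 12393 + 234 = 12627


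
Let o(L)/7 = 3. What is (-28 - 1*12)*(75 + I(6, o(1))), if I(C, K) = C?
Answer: -3240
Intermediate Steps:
o(L) = 21 (o(L) = 7*3 = 21)
(-28 - 1*12)*(75 + I(6, o(1))) = (-28 - 1*12)*(75 + 6) = (-28 - 12)*81 = -40*81 = -3240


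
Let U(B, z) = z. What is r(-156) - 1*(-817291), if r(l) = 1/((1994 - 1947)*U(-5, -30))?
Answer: 1152380309/1410 ≈ 8.1729e+5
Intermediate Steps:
r(l) = -1/1410 (r(l) = 1/((1994 - 1947)*(-30)) = -1/30/47 = (1/47)*(-1/30) = -1/1410)
r(-156) - 1*(-817291) = -1/1410 - 1*(-817291) = -1/1410 + 817291 = 1152380309/1410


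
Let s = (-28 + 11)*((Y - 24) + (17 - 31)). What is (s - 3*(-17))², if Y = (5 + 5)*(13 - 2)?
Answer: 1375929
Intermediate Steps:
Y = 110 (Y = 10*11 = 110)
s = -1224 (s = (-28 + 11)*((110 - 24) + (17 - 31)) = -17*(86 - 14) = -17*72 = -1224)
(s - 3*(-17))² = (-1224 - 3*(-17))² = (-1224 + 51)² = (-1173)² = 1375929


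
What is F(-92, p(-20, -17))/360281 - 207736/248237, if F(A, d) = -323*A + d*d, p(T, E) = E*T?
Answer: -2280619172/5260886741 ≈ -0.43350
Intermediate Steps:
F(A, d) = d² - 323*A (F(A, d) = -323*A + d² = d² - 323*A)
F(-92, p(-20, -17))/360281 - 207736/248237 = ((-17*(-20))² - 323*(-92))/360281 - 207736/248237 = (340² + 29716)*(1/360281) - 207736*1/248237 = (115600 + 29716)*(1/360281) - 207736/248237 = 145316*(1/360281) - 207736/248237 = 8548/21193 - 207736/248237 = -2280619172/5260886741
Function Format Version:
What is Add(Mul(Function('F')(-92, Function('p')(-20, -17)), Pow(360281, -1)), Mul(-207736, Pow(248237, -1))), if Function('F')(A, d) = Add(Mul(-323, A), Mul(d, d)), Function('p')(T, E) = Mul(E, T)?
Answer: Rational(-2280619172, 5260886741) ≈ -0.43350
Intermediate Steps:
Function('F')(A, d) = Add(Pow(d, 2), Mul(-323, A)) (Function('F')(A, d) = Add(Mul(-323, A), Pow(d, 2)) = Add(Pow(d, 2), Mul(-323, A)))
Add(Mul(Function('F')(-92, Function('p')(-20, -17)), Pow(360281, -1)), Mul(-207736, Pow(248237, -1))) = Add(Mul(Add(Pow(Mul(-17, -20), 2), Mul(-323, -92)), Pow(360281, -1)), Mul(-207736, Pow(248237, -1))) = Add(Mul(Add(Pow(340, 2), 29716), Rational(1, 360281)), Mul(-207736, Rational(1, 248237))) = Add(Mul(Add(115600, 29716), Rational(1, 360281)), Rational(-207736, 248237)) = Add(Mul(145316, Rational(1, 360281)), Rational(-207736, 248237)) = Add(Rational(8548, 21193), Rational(-207736, 248237)) = Rational(-2280619172, 5260886741)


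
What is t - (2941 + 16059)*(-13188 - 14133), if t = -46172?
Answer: 519052828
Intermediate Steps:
t - (2941 + 16059)*(-13188 - 14133) = -46172 - (2941 + 16059)*(-13188 - 14133) = -46172 - 19000*(-27321) = -46172 - 1*(-519099000) = -46172 + 519099000 = 519052828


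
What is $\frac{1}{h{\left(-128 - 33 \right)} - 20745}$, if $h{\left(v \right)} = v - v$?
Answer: $- \frac{1}{20745} \approx -4.8204 \cdot 10^{-5}$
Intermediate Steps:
$h{\left(v \right)} = 0$
$\frac{1}{h{\left(-128 - 33 \right)} - 20745} = \frac{1}{0 - 20745} = \frac{1}{-20745} = - \frac{1}{20745}$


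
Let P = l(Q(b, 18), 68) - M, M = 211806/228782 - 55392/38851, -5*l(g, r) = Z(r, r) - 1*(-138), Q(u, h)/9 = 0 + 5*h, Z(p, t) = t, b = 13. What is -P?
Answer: 904396632551/22221023705 ≈ 40.700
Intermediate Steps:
Q(u, h) = 45*h (Q(u, h) = 9*(0 + 5*h) = 9*(5*h) = 45*h)
l(g, r) = -138/5 - r/5 (l(g, r) = -(r - 1*(-138))/5 = -(r + 138)/5 = -(138 + r)/5 = -138/5 - r/5)
M = -2221908819/4444204741 (M = 211806*(1/228782) - 55392*1/38851 = 105903/114391 - 55392/38851 = -2221908819/4444204741 ≈ -0.49996)
P = -904396632551/22221023705 (P = (-138/5 - ⅕*68) - 1*(-2221908819/4444204741) = (-138/5 - 68/5) + 2221908819/4444204741 = -206/5 + 2221908819/4444204741 = -904396632551/22221023705 ≈ -40.700)
-P = -1*(-904396632551/22221023705) = 904396632551/22221023705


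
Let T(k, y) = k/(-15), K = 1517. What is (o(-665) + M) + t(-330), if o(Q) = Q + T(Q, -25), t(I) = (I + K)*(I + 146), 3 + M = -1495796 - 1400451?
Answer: -9345836/3 ≈ -3.1153e+6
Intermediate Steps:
M = -2896250 (M = -3 + (-1495796 - 1400451) = -3 - 2896247 = -2896250)
T(k, y) = -k/15 (T(k, y) = k*(-1/15) = -k/15)
t(I) = (146 + I)*(1517 + I) (t(I) = (I + 1517)*(I + 146) = (1517 + I)*(146 + I) = (146 + I)*(1517 + I))
o(Q) = 14*Q/15 (o(Q) = Q - Q/15 = 14*Q/15)
(o(-665) + M) + t(-330) = ((14/15)*(-665) - 2896250) + (221482 + (-330)² + 1663*(-330)) = (-1862/3 - 2896250) + (221482 + 108900 - 548790) = -8690612/3 - 218408 = -9345836/3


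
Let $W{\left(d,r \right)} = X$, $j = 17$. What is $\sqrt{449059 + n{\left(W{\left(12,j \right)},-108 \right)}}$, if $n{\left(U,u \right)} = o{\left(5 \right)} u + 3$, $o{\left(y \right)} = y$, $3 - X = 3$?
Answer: $\sqrt{448522} \approx 669.72$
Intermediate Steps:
$X = 0$ ($X = 3 - 3 = 0$)
$W{\left(d,r \right)} = 0$
$n{\left(U,u \right)} = 3 + 5 u$ ($n{\left(U,u \right)} = 5 u + 3 = 3 + 5 u$)
$\sqrt{449059 + n{\left(W{\left(12,j \right)},-108 \right)}} = \sqrt{449059 + \left(3 + 5 \left(-108\right)\right)} = \sqrt{449059 + \left(3 - 540\right)} = \sqrt{449059 - 537} = \sqrt{448522}$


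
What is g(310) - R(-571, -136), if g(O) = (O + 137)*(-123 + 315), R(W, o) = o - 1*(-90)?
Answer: 85870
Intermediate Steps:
R(W, o) = 90 + o (R(W, o) = o + 90 = 90 + o)
g(O) = 26304 + 192*O (g(O) = (137 + O)*192 = 26304 + 192*O)
g(310) - R(-571, -136) = (26304 + 192*310) - (90 - 136) = (26304 + 59520) - 1*(-46) = 85824 + 46 = 85870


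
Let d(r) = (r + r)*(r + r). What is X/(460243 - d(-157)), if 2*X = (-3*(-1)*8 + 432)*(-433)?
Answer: -32908/120549 ≈ -0.27298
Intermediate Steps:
d(r) = 4*r² (d(r) = (2*r)*(2*r) = 4*r²)
X = -98724 (X = ((-3*(-1)*8 + 432)*(-433))/2 = ((3*8 + 432)*(-433))/2 = ((24 + 432)*(-433))/2 = (456*(-433))/2 = (½)*(-197448) = -98724)
X/(460243 - d(-157)) = -98724/(460243 - 4*(-157)²) = -98724/(460243 - 4*24649) = -98724/(460243 - 1*98596) = -98724/(460243 - 98596) = -98724/361647 = -98724*1/361647 = -32908/120549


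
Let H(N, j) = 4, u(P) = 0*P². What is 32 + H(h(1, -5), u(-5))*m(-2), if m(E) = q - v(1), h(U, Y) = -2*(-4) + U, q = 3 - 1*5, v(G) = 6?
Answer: 0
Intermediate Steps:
u(P) = 0
q = -2 (q = 3 - 5 = -2)
h(U, Y) = 8 + U
m(E) = -8 (m(E) = -2 - 1*6 = -2 - 6 = -8)
32 + H(h(1, -5), u(-5))*m(-2) = 32 + 4*(-8) = 32 - 32 = 0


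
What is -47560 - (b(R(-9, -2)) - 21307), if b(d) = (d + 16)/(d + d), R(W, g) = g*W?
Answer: -472571/18 ≈ -26254.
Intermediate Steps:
R(W, g) = W*g
b(d) = (16 + d)/(2*d) (b(d) = (16 + d)/((2*d)) = (16 + d)*(1/(2*d)) = (16 + d)/(2*d))
-47560 - (b(R(-9, -2)) - 21307) = -47560 - ((16 - 9*(-2))/(2*((-9*(-2)))) - 21307) = -47560 - ((½)*(16 + 18)/18 - 21307) = -47560 - ((½)*(1/18)*34 - 21307) = -47560 - (17/18 - 21307) = -47560 - 1*(-383509/18) = -47560 + 383509/18 = -472571/18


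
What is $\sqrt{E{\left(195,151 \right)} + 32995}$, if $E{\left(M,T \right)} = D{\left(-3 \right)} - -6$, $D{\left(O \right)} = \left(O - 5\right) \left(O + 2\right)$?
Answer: $\sqrt{33009} \approx 181.68$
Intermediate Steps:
$D{\left(O \right)} = \left(-5 + O\right) \left(2 + O\right)$
$E{\left(M,T \right)} = 14$ ($E{\left(M,T \right)} = \left(-10 + \left(-3\right)^{2} - -9\right) - -6 = \left(-10 + 9 + 9\right) + 6 = 8 + 6 = 14$)
$\sqrt{E{\left(195,151 \right)} + 32995} = \sqrt{14 + 32995} = \sqrt{33009}$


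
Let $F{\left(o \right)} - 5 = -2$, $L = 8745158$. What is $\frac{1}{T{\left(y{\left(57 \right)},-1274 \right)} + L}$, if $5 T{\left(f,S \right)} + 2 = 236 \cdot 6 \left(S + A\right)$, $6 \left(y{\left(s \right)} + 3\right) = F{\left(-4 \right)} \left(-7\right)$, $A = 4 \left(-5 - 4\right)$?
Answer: $\frac{5}{41870828} \approx 1.1941 \cdot 10^{-7}$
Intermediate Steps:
$F{\left(o \right)} = 3$ ($F{\left(o \right)} = 5 - 2 = 3$)
$A = -36$ ($A = 4 \left(-9\right) = -36$)
$y{\left(s \right)} = - \frac{13}{2}$ ($y{\left(s \right)} = -3 + \frac{3 \left(-7\right)}{6} = -3 + \frac{1}{6} \left(-21\right) = -3 - \frac{7}{2} = - \frac{13}{2}$)
$T{\left(f,S \right)} = - \frac{50978}{5} + \frac{1416 S}{5}$ ($T{\left(f,S \right)} = - \frac{2}{5} + \frac{236 \cdot 6 \left(S - 36\right)}{5} = - \frac{2}{5} + \frac{236 \cdot 6 \left(-36 + S\right)}{5} = - \frac{2}{5} + \frac{236 \left(-216 + 6 S\right)}{5} = - \frac{2}{5} + \frac{-50976 + 1416 S}{5} = - \frac{2}{5} + \left(- \frac{50976}{5} + \frac{1416 S}{5}\right) = - \frac{50978}{5} + \frac{1416 S}{5}$)
$\frac{1}{T{\left(y{\left(57 \right)},-1274 \right)} + L} = \frac{1}{\left(- \frac{50978}{5} + \frac{1416}{5} \left(-1274\right)\right) + 8745158} = \frac{1}{\left(- \frac{50978}{5} - \frac{1803984}{5}\right) + 8745158} = \frac{1}{- \frac{1854962}{5} + 8745158} = \frac{1}{\frac{41870828}{5}} = \frac{5}{41870828}$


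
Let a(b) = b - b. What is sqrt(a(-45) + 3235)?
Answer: sqrt(3235) ≈ 56.877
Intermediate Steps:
a(b) = 0
sqrt(a(-45) + 3235) = sqrt(0 + 3235) = sqrt(3235)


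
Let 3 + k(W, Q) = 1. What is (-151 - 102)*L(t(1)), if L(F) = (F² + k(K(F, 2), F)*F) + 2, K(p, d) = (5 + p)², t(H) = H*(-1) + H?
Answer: -506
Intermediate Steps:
t(H) = 0 (t(H) = -H + H = 0)
k(W, Q) = -2 (k(W, Q) = -3 + 1 = -2)
L(F) = 2 + F² - 2*F (L(F) = (F² - 2*F) + 2 = 2 + F² - 2*F)
(-151 - 102)*L(t(1)) = (-151 - 102)*(2 + 0² - 2*0) = -253*(2 + 0 + 0) = -253*2 = -506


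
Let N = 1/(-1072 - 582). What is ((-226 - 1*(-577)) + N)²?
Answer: 337041785809/2735716 ≈ 1.2320e+5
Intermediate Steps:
N = -1/1654 (N = 1/(-1654) = -1/1654 ≈ -0.00060460)
((-226 - 1*(-577)) + N)² = ((-226 - 1*(-577)) - 1/1654)² = ((-226 + 577) - 1/1654)² = (351 - 1/1654)² = (580553/1654)² = 337041785809/2735716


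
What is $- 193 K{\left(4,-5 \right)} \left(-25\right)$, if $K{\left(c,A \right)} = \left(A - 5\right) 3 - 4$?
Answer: $-164050$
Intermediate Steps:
$K{\left(c,A \right)} = -19 + 3 A$ ($K{\left(c,A \right)} = \left(-5 + A\right) 3 - 4 = \left(-15 + 3 A\right) - 4 = -19 + 3 A$)
$- 193 K{\left(4,-5 \right)} \left(-25\right) = - 193 \left(-19 + 3 \left(-5\right)\right) \left(-25\right) = - 193 \left(-19 - 15\right) \left(-25\right) = \left(-193\right) \left(-34\right) \left(-25\right) = 6562 \left(-25\right) = -164050$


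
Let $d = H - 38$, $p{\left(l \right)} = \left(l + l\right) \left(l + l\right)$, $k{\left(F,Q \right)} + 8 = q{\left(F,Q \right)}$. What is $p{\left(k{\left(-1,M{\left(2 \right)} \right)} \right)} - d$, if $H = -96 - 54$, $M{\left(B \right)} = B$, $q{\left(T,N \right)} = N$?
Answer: $332$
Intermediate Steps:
$k{\left(F,Q \right)} = -8 + Q$
$H = -150$
$p{\left(l \right)} = 4 l^{2}$ ($p{\left(l \right)} = 2 l 2 l = 4 l^{2}$)
$d = -188$ ($d = -150 - 38 = -188$)
$p{\left(k{\left(-1,M{\left(2 \right)} \right)} \right)} - d = 4 \left(-8 + 2\right)^{2} - -188 = 4 \left(-6\right)^{2} + 188 = 4 \cdot 36 + 188 = 144 + 188 = 332$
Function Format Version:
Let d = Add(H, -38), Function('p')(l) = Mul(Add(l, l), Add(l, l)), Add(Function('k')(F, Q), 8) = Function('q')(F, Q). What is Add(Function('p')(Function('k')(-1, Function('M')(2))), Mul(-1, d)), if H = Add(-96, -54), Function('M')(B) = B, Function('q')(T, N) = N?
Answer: 332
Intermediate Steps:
Function('k')(F, Q) = Add(-8, Q)
H = -150
Function('p')(l) = Mul(4, Pow(l, 2)) (Function('p')(l) = Mul(Mul(2, l), Mul(2, l)) = Mul(4, Pow(l, 2)))
d = -188 (d = Add(-150, -38) = -188)
Add(Function('p')(Function('k')(-1, Function('M')(2))), Mul(-1, d)) = Add(Mul(4, Pow(Add(-8, 2), 2)), Mul(-1, -188)) = Add(Mul(4, Pow(-6, 2)), 188) = Add(Mul(4, 36), 188) = Add(144, 188) = 332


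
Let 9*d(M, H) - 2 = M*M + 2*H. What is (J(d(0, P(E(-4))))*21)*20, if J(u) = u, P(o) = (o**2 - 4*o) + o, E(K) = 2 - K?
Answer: 5320/3 ≈ 1773.3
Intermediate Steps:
P(o) = o**2 - 3*o
d(M, H) = 2/9 + M**2/9 + 2*H/9 (d(M, H) = 2/9 + (M*M + 2*H)/9 = 2/9 + (M**2 + 2*H)/9 = 2/9 + (M**2/9 + 2*H/9) = 2/9 + M**2/9 + 2*H/9)
(J(d(0, P(E(-4))))*21)*20 = ((2/9 + (1/9)*0**2 + 2*((2 - 1*(-4))*(-3 + (2 - 1*(-4))))/9)*21)*20 = ((2/9 + (1/9)*0 + 2*((2 + 4)*(-3 + (2 + 4)))/9)*21)*20 = ((2/9 + 0 + 2*(6*(-3 + 6))/9)*21)*20 = ((2/9 + 0 + 2*(6*3)/9)*21)*20 = ((2/9 + 0 + (2/9)*18)*21)*20 = ((2/9 + 0 + 4)*21)*20 = ((38/9)*21)*20 = (266/3)*20 = 5320/3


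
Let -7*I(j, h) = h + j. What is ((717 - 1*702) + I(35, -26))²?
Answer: 9216/49 ≈ 188.08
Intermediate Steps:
I(j, h) = -h/7 - j/7 (I(j, h) = -(h + j)/7 = -h/7 - j/7)
((717 - 1*702) + I(35, -26))² = ((717 - 1*702) + (-⅐*(-26) - ⅐*35))² = ((717 - 702) + (26/7 - 5))² = (15 - 9/7)² = (96/7)² = 9216/49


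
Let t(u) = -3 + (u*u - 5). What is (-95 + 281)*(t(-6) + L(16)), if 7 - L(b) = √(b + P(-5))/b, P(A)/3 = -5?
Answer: 51987/8 ≈ 6498.4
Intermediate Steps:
t(u) = -8 + u² (t(u) = -3 + (u² - 5) = -3 + (-5 + u²) = -8 + u²)
P(A) = -15 (P(A) = 3*(-5) = -15)
L(b) = 7 - √(-15 + b)/b (L(b) = 7 - √(b - 15)/b = 7 - √(-15 + b)/b)
(-95 + 281)*(t(-6) + L(16)) = (-95 + 281)*((-8 + (-6)²) + (7 - 1*√(-15 + 16)/16)) = 186*((-8 + 36) + (7 - 1*1/16*√1)) = 186*(28 + (7 - 1*1/16*1)) = 186*(28 + (7 - 1/16)) = 186*(28 + 111/16) = 186*(559/16) = 51987/8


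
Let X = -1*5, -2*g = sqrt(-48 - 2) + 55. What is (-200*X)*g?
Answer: -27500 - 2500*I*sqrt(2) ≈ -27500.0 - 3535.5*I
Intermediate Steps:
g = -55/2 - 5*I*sqrt(2)/2 (g = -(sqrt(-48 - 2) + 55)/2 = -(sqrt(-50) + 55)/2 = -(5*I*sqrt(2) + 55)/2 = -(55 + 5*I*sqrt(2))/2 = -55/2 - 5*I*sqrt(2)/2 ≈ -27.5 - 3.5355*I)
X = -5
(-200*X)*g = (-200*(-5))*(-55/2 - 5*I*sqrt(2)/2) = 1000*(-55/2 - 5*I*sqrt(2)/2) = -27500 - 2500*I*sqrt(2)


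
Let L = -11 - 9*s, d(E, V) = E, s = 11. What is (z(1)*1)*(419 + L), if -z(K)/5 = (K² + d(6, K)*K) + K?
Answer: -12360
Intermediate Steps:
z(K) = -35*K - 5*K² (z(K) = -5*((K² + 6*K) + K) = -5*(K² + 7*K) = -35*K - 5*K²)
L = -110 (L = -11 - 9*11 = -11 - 99 = -110)
(z(1)*1)*(419 + L) = (-5*1*(7 + 1)*1)*(419 - 110) = (-5*1*8*1)*309 = -40*1*309 = -40*309 = -12360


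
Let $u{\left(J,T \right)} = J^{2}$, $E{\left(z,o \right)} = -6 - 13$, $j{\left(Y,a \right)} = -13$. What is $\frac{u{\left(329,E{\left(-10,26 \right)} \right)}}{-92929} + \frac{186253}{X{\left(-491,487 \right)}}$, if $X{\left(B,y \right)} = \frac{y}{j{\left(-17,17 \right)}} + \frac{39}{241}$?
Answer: $- \frac{54239568724181}{10859682940} \approx -4994.6$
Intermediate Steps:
$E{\left(z,o \right)} = -19$
$X{\left(B,y \right)} = \frac{39}{241} - \frac{y}{13}$ ($X{\left(B,y \right)} = \frac{y}{-13} + \frac{39}{241} = y \left(- \frac{1}{13}\right) + 39 \cdot \frac{1}{241} = - \frac{y}{13} + \frac{39}{241} = \frac{39}{241} - \frac{y}{13}$)
$\frac{u{\left(329,E{\left(-10,26 \right)} \right)}}{-92929} + \frac{186253}{X{\left(-491,487 \right)}} = \frac{329^{2}}{-92929} + \frac{186253}{\frac{39}{241} - \frac{487}{13}} = 108241 \left(- \frac{1}{92929}\right) + \frac{186253}{\frac{39}{241} - \frac{487}{13}} = - \frac{108241}{92929} + \frac{186253}{- \frac{116860}{3133}} = - \frac{108241}{92929} + 186253 \left(- \frac{3133}{116860}\right) = - \frac{108241}{92929} - \frac{583530649}{116860} = - \frac{54239568724181}{10859682940}$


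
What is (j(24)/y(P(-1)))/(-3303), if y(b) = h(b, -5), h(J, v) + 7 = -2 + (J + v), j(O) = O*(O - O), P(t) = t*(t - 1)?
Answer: 0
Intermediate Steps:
P(t) = t*(-1 + t)
j(O) = 0 (j(O) = O*0 = 0)
h(J, v) = -9 + J + v (h(J, v) = -7 + (-2 + (J + v)) = -7 + (-2 + J + v) = -9 + J + v)
y(b) = -14 + b (y(b) = -9 + b - 5 = -14 + b)
(j(24)/y(P(-1)))/(-3303) = (0/(-14 - (-1 - 1)))/(-3303) = -0/(-14 - 1*(-2)) = -0/(-14 + 2) = -0/(-12) = -0*(-1)/12 = -1/3303*0 = 0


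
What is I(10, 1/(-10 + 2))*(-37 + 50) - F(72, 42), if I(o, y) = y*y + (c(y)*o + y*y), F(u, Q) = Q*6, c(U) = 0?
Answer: -8051/32 ≈ -251.59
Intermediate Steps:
F(u, Q) = 6*Q
I(o, y) = 2*y² (I(o, y) = y*y + (0*o + y*y) = y² + (0 + y²) = y² + y² = 2*y²)
I(10, 1/(-10 + 2))*(-37 + 50) - F(72, 42) = (2*(1/(-10 + 2))²)*(-37 + 50) - 6*42 = (2*(1/(-8))²)*13 - 1*252 = (2*(-⅛)²)*13 - 252 = (2*(1/64))*13 - 252 = (1/32)*13 - 252 = 13/32 - 252 = -8051/32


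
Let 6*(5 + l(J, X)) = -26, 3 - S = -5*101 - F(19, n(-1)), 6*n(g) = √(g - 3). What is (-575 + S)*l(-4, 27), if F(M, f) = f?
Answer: 1876/3 - 28*I/9 ≈ 625.33 - 3.1111*I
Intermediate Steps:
n(g) = √(-3 + g)/6 (n(g) = √(g - 3)/6 = √(-3 + g)/6)
S = 508 + I/3 (S = 3 - (-5*101 - √(-3 - 1)/6) = 3 - (-505 - √(-4)/6) = 3 - (-505 - 2*I/6) = 3 - (-505 - I/3) = 3 + (505 + I/3) = 508 + I/3 ≈ 508.0 + 0.33333*I)
l(J, X) = -28/3 (l(J, X) = -5 + (⅙)*(-26) = -5 - 13/3 = -28/3)
(-575 + S)*l(-4, 27) = (-575 + (508 + I/3))*(-28/3) = (-67 + I/3)*(-28/3) = 1876/3 - 28*I/9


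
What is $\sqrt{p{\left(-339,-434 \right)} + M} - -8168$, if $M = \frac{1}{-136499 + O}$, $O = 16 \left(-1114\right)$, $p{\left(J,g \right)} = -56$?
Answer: $8168 + \frac{i \sqrt{148185900083}}{51441} \approx 8168.0 + 7.4833 i$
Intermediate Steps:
$O = -17824$
$M = - \frac{1}{154323}$ ($M = \frac{1}{-136499 - 17824} = \frac{1}{-154323} = - \frac{1}{154323} \approx -6.4799 \cdot 10^{-6}$)
$\sqrt{p{\left(-339,-434 \right)} + M} - -8168 = \sqrt{-56 - \frac{1}{154323}} - -8168 = \sqrt{- \frac{8642089}{154323}} + 8168 = \frac{i \sqrt{148185900083}}{51441} + 8168 = 8168 + \frac{i \sqrt{148185900083}}{51441}$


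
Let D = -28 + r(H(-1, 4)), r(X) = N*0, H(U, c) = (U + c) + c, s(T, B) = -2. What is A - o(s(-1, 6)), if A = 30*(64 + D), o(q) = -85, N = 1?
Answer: 1165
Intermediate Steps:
H(U, c) = U + 2*c
r(X) = 0 (r(X) = 1*0 = 0)
D = -28 (D = -28 + 0 = -28)
A = 1080 (A = 30*(64 - 28) = 30*36 = 1080)
A - o(s(-1, 6)) = 1080 - 1*(-85) = 1080 + 85 = 1165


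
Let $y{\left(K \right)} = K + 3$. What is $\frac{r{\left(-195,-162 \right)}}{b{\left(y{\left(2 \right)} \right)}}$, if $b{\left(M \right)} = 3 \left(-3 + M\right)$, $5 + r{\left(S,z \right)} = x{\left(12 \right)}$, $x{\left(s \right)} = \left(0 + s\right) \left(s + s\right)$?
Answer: $\frac{283}{6} \approx 47.167$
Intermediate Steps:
$x{\left(s \right)} = 2 s^{2}$ ($x{\left(s \right)} = s 2 s = 2 s^{2}$)
$y{\left(K \right)} = 3 + K$
$r{\left(S,z \right)} = 283$ ($r{\left(S,z \right)} = -5 + 2 \cdot 12^{2} = -5 + 2 \cdot 144 = -5 + 288 = 283$)
$b{\left(M \right)} = -9 + 3 M$
$\frac{r{\left(-195,-162 \right)}}{b{\left(y{\left(2 \right)} \right)}} = \frac{283}{-9 + 3 \left(3 + 2\right)} = \frac{283}{-9 + 3 \cdot 5} = \frac{283}{-9 + 15} = \frac{283}{6}$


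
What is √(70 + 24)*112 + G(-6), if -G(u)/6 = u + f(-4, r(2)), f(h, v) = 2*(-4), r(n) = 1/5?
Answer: 84 + 112*√94 ≈ 1169.9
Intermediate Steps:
r(n) = ⅕ (r(n) = 1*(⅕) = ⅕)
f(h, v) = -8
G(u) = 48 - 6*u (G(u) = -6*(u - 8) = -6*(-8 + u) = 48 - 6*u)
√(70 + 24)*112 + G(-6) = √(70 + 24)*112 + (48 - 6*(-6)) = √94*112 + (48 + 36) = 112*√94 + 84 = 84 + 112*√94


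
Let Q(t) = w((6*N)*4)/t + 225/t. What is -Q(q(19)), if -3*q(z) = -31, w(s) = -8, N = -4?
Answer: -21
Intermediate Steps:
q(z) = 31/3 (q(z) = -⅓*(-31) = 31/3)
Q(t) = 217/t (Q(t) = -8/t + 225/t = 217/t)
-Q(q(19)) = -217/31/3 = -217*3/31 = -1*21 = -21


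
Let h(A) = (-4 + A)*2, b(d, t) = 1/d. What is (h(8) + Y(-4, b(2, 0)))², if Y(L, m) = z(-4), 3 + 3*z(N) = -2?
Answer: 361/9 ≈ 40.111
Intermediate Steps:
z(N) = -5/3 (z(N) = -1 + (⅓)*(-2) = -1 - ⅔ = -5/3)
Y(L, m) = -5/3
h(A) = -8 + 2*A
(h(8) + Y(-4, b(2, 0)))² = ((-8 + 2*8) - 5/3)² = ((-8 + 16) - 5/3)² = (8 - 5/3)² = (19/3)² = 361/9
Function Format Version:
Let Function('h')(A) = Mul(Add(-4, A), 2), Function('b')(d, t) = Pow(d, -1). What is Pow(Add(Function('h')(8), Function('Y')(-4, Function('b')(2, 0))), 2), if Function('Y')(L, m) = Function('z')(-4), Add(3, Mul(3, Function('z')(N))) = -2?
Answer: Rational(361, 9) ≈ 40.111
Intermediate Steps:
Function('z')(N) = Rational(-5, 3) (Function('z')(N) = Add(-1, Mul(Rational(1, 3), -2)) = Add(-1, Rational(-2, 3)) = Rational(-5, 3))
Function('Y')(L, m) = Rational(-5, 3)
Function('h')(A) = Add(-8, Mul(2, A))
Pow(Add(Function('h')(8), Function('Y')(-4, Function('b')(2, 0))), 2) = Pow(Add(Add(-8, Mul(2, 8)), Rational(-5, 3)), 2) = Pow(Add(Add(-8, 16), Rational(-5, 3)), 2) = Pow(Add(8, Rational(-5, 3)), 2) = Pow(Rational(19, 3), 2) = Rational(361, 9)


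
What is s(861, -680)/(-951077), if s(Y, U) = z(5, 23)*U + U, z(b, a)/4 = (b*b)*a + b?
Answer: 1578280/951077 ≈ 1.6595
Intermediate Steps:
z(b, a) = 4*b + 4*a*b² (z(b, a) = 4*((b*b)*a + b) = 4*(b²*a + b) = 4*(a*b² + b) = 4*(b + a*b²) = 4*b + 4*a*b²)
s(Y, U) = 2321*U (s(Y, U) = (4*5*(1 + 23*5))*U + U = (4*5*(1 + 115))*U + U = (4*5*116)*U + U = 2320*U + U = 2321*U)
s(861, -680)/(-951077) = (2321*(-680))/(-951077) = -1578280*(-1/951077) = 1578280/951077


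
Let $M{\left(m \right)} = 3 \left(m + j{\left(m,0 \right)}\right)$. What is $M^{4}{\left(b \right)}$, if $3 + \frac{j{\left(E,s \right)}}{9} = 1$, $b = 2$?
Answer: $5308416$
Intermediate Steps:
$j{\left(E,s \right)} = -18$ ($j{\left(E,s \right)} = -27 + 9 \cdot 1 = -27 + 9 = -18$)
$M{\left(m \right)} = -54 + 3 m$ ($M{\left(m \right)} = 3 \left(m - 18\right) = 3 \left(-18 + m\right) = -54 + 3 m$)
$M^{4}{\left(b \right)} = \left(-54 + 3 \cdot 2\right)^{4} = \left(-54 + 6\right)^{4} = \left(-48\right)^{4} = 5308416$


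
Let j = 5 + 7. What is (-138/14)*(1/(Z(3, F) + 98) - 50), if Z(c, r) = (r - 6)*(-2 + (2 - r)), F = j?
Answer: 89631/182 ≈ 492.48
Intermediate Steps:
j = 12
F = 12
Z(c, r) = -r*(-6 + r) (Z(c, r) = (-6 + r)*(-r) = -r*(-6 + r))
(-138/14)*(1/(Z(3, F) + 98) - 50) = (-138/14)*(1/(12*(6 - 1*12) + 98) - 50) = (-138*1/14)*(1/(12*(6 - 12) + 98) - 50) = -69*(1/(12*(-6) + 98) - 50)/7 = -69*(1/(-72 + 98) - 50)/7 = -69*(1/26 - 50)/7 = -69/7*(-1299/26) = 89631/182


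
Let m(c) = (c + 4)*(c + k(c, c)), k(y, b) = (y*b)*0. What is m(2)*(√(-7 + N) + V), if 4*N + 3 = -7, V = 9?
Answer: 108 + 6*I*√38 ≈ 108.0 + 36.987*I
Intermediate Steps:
N = -5/2 (N = -¾ + (¼)*(-7) = -¾ - 7/4 = -5/2 ≈ -2.5000)
k(y, b) = 0 (k(y, b) = (b*y)*0 = 0)
m(c) = c*(4 + c) (m(c) = (c + 4)*(c + 0) = (4 + c)*c = c*(4 + c))
m(2)*(√(-7 + N) + V) = (2*(4 + 2))*(√(-7 - 5/2) + 9) = (2*6)*(√(-19/2) + 9) = 12*(I*√38/2 + 9) = 12*(9 + I*√38/2) = 108 + 6*I*√38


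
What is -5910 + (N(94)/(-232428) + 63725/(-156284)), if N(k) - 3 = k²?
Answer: -13418476762556/2270298597 ≈ -5910.4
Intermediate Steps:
N(k) = 3 + k²
-5910 + (N(94)/(-232428) + 63725/(-156284)) = -5910 + ((3 + 94²)/(-232428) + 63725/(-156284)) = -5910 + ((3 + 8836)*(-1/232428) + 63725*(-1/156284)) = -5910 + (8839*(-1/232428) - 63725/156284) = -5910 + (-8839/232428 - 63725/156284) = -5910 - 1012054286/2270298597 = -13418476762556/2270298597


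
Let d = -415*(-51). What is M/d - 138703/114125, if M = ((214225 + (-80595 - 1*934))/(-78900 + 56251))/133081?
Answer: -646111065312629/531620982982375 ≈ -1.2154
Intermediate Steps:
d = 21165
M = -132696/3014151569 (M = ((214225 + (-80595 - 934))/(-22649))*(1/133081) = ((214225 - 81529)*(-1/22649))*(1/133081) = (132696*(-1/22649))*(1/133081) = -132696/22649*1/133081 = -132696/3014151569 ≈ -4.4024e-5)
M/d - 138703/114125 = -132696/3014151569/21165 - 138703/114125 = -132696/3014151569*1/21165 - 138703*1/114125 = -44232/21264839319295 - 138703/114125 = -646111065312629/531620982982375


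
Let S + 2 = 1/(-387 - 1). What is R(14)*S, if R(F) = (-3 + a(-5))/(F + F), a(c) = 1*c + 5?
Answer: 333/1552 ≈ 0.21456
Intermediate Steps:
a(c) = 5 + c (a(c) = c + 5 = 5 + c)
S = -777/388 (S = -2 + 1/(-387 - 1) = -2 + 1/(-388) = -2 - 1/388 = -777/388 ≈ -2.0026)
R(F) = -3/(2*F) (R(F) = (-3 + (5 - 5))/(F + F) = (-3 + 0)/((2*F)) = -3/(2*F))
R(14)*S = -3/2/14*(-777/388) = -3/2*1/14*(-777/388) = -3/28*(-777/388) = 333/1552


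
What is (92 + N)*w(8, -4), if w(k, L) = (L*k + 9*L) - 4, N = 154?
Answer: -17712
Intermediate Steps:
w(k, L) = -4 + 9*L + L*k (w(k, L) = (9*L + L*k) - 4 = -4 + 9*L + L*k)
(92 + N)*w(8, -4) = (92 + 154)*(-4 + 9*(-4) - 4*8) = 246*(-4 - 36 - 32) = 246*(-72) = -17712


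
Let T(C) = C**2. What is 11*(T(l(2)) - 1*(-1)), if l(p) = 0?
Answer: 11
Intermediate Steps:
11*(T(l(2)) - 1*(-1)) = 11*(0**2 - 1*(-1)) = 11*(0 + 1) = 11*1 = 11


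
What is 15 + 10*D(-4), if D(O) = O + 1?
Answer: -15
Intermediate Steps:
D(O) = 1 + O
15 + 10*D(-4) = 15 + 10*(1 - 4) = 15 + 10*(-3) = 15 - 30 = -15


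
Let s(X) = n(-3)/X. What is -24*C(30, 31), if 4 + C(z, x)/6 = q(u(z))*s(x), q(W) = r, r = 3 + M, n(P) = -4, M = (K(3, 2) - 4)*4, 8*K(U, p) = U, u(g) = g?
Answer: 11232/31 ≈ 362.32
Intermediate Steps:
K(U, p) = U/8
M = -29/2 (M = ((⅛)*3 - 4)*4 = (3/8 - 4)*4 = -29/8*4 = -29/2 ≈ -14.500)
r = -23/2 (r = 3 - 29/2 = -23/2 ≈ -11.500)
q(W) = -23/2
s(X) = -4/X
C(z, x) = -24 + 276/x (C(z, x) = -24 + 6*(-(-46)/x) = -24 + 6*(46/x) = -24 + 276/x)
-24*C(30, 31) = -24*(-24 + 276/31) = -24*(-468/31) = 11232/31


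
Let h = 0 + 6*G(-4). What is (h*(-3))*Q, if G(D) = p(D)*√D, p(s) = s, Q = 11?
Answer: 1584*I ≈ 1584.0*I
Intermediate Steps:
G(D) = D^(3/2) (G(D) = D*√D = D^(3/2))
h = -48*I (h = 0 + 6*(-4)^(3/2) = 0 + 6*(-8*I) = 0 - 48*I = -48*I ≈ -48.0*I)
(h*(-3))*Q = (-48*I*(-3))*11 = (144*I)*11 = 1584*I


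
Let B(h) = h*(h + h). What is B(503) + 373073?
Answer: 879091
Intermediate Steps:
B(h) = 2*h² (B(h) = h*(2*h) = 2*h²)
B(503) + 373073 = 2*503² + 373073 = 2*253009 + 373073 = 506018 + 373073 = 879091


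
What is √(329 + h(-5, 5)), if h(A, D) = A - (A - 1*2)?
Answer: √331 ≈ 18.193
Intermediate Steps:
h(A, D) = 2 (h(A, D) = A - (A - 2) = A - (-2 + A) = A + (2 - A) = 2)
√(329 + h(-5, 5)) = √(329 + 2) = √331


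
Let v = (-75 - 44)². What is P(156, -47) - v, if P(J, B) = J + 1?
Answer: -14004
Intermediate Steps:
P(J, B) = 1 + J
v = 14161 (v = (-119)² = 14161)
P(156, -47) - v = (1 + 156) - 1*14161 = 157 - 14161 = -14004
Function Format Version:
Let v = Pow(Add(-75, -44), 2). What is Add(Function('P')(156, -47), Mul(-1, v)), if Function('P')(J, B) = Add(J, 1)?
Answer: -14004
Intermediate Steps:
Function('P')(J, B) = Add(1, J)
v = 14161 (v = Pow(-119, 2) = 14161)
Add(Function('P')(156, -47), Mul(-1, v)) = Add(Add(1, 156), Mul(-1, 14161)) = Add(157, -14161) = -14004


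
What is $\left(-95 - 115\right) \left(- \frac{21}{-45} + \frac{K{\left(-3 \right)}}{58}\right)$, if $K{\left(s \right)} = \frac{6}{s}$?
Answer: $- \frac{2632}{29} \approx -90.759$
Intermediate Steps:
$\left(-95 - 115\right) \left(- \frac{21}{-45} + \frac{K{\left(-3 \right)}}{58}\right) = \left(-95 - 115\right) \left(- \frac{21}{-45} + \frac{6 \frac{1}{-3}}{58}\right) = - 210 \left(\left(-21\right) \left(- \frac{1}{45}\right) + 6 \left(- \frac{1}{3}\right) \frac{1}{58}\right) = - 210 \left(\frac{7}{15} - \frac{1}{29}\right) = \left(-210\right) \frac{188}{435} = - \frac{2632}{29}$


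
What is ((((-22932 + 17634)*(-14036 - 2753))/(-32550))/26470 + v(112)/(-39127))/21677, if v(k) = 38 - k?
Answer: -569419146749/121794986545405250 ≈ -4.6752e-6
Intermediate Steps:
((((-22932 + 17634)*(-14036 - 2753))/(-32550))/26470 + v(112)/(-39127))/21677 = ((((-22932 + 17634)*(-14036 - 2753))/(-32550))/26470 + (38 - 1*112)/(-39127))/21677 = ((-5298*(-16789)*(-1/32550))*(1/26470) + (38 - 112)*(-1/39127))*(1/21677) = ((88948122*(-1/32550))*(1/26470) - 74*(-1/39127))*(1/21677) = (-14824687/5425*1/26470 + 74/39127)*(1/21677) = (-14824687/143599750 + 74/39127)*(1/21677) = -569419146749/5618627418250*1/21677 = -569419146749/121794986545405250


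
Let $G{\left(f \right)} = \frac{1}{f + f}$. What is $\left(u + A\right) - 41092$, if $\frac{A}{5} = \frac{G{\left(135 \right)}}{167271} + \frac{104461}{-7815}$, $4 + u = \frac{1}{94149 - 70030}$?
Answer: $- \frac{4672149139891405025}{113504069811366} \approx -41163.0$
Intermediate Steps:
$u = - \frac{96475}{24119}$ ($u = -4 + \frac{1}{94149 - 70030} = -4 + \frac{1}{24119} = - \frac{96475}{24119} \approx -4.0$)
$G{\left(f \right)} = \frac{1}{2 f}$
$A = - \frac{314519326237}{4706002314}$ ($A = 5 \left(\frac{\frac{1}{2} \cdot \frac{1}{135}}{167271} + \frac{104461}{-7815}\right) = 5 \left(\frac{1}{2} \cdot \frac{1}{135} \cdot \frac{1}{167271} + 104461 \left(- \frac{1}{7815}\right)\right) = 5 \left(\frac{1}{270} \cdot \frac{1}{167271} - \frac{104461}{7815}\right) = 5 \left(\frac{1}{45163170} - \frac{104461}{7815}\right) = 5 \left(- \frac{314519326237}{23530011570}\right) = - \frac{314519326237}{4706002314} \approx -66.834$)
$\left(u + A\right) - 41092 = \left(- \frac{96475}{24119} - \frac{314519326237}{4706002314}\right) - 41092 = - \frac{8039903202753353}{113504069811366} - 41092 = - \frac{4672149139891405025}{113504069811366}$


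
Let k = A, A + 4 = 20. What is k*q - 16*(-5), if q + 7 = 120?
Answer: 1888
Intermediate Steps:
A = 16 (A = -4 + 20 = 16)
q = 113 (q = -7 + 120 = 113)
k = 16
k*q - 16*(-5) = 16*113 - 16*(-5) = 1808 + 80 = 1888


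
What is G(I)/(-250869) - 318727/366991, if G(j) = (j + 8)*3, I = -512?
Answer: -26467944457/30688888393 ≈ -0.86246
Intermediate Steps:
G(j) = 24 + 3*j (G(j) = (8 + j)*3 = 24 + 3*j)
G(I)/(-250869) - 318727/366991 = (24 + 3*(-512))/(-250869) - 318727/366991 = (24 - 1536)*(-1/250869) - 318727*1/366991 = -1512*(-1/250869) - 318727/366991 = 504/83623 - 318727/366991 = -26467944457/30688888393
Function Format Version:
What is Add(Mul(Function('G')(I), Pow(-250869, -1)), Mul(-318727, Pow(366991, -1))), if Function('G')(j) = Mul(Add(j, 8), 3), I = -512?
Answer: Rational(-26467944457, 30688888393) ≈ -0.86246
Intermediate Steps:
Function('G')(j) = Add(24, Mul(3, j)) (Function('G')(j) = Mul(Add(8, j), 3) = Add(24, Mul(3, j)))
Add(Mul(Function('G')(I), Pow(-250869, -1)), Mul(-318727, Pow(366991, -1))) = Add(Mul(Add(24, Mul(3, -512)), Pow(-250869, -1)), Mul(-318727, Pow(366991, -1))) = Add(Mul(Add(24, -1536), Rational(-1, 250869)), Mul(-318727, Rational(1, 366991))) = Add(Mul(-1512, Rational(-1, 250869)), Rational(-318727, 366991)) = Add(Rational(504, 83623), Rational(-318727, 366991)) = Rational(-26467944457, 30688888393)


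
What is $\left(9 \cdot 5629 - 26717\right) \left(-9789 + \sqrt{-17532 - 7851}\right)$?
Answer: $-234387816 + 23944 i \sqrt{25383} \approx -2.3439 \cdot 10^{8} + 3.8148 \cdot 10^{6} i$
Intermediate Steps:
$\left(9 \cdot 5629 - 26717\right) \left(-9789 + \sqrt{-17532 - 7851}\right) = \left(50661 - 26717\right) \left(-9789 + \sqrt{-25383}\right) = 23944 \left(-9789 + i \sqrt{25383}\right) = -234387816 + 23944 i \sqrt{25383}$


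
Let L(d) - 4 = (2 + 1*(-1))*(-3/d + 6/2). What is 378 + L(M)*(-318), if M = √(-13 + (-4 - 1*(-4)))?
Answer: -1848 - 954*I*√13/13 ≈ -1848.0 - 264.59*I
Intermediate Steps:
M = I*√13 (M = √(-13 + (-4 + 4)) = √(-13 + 0) = √(-13) = I*√13 ≈ 3.6056*I)
L(d) = 7 - 3/d (L(d) = 4 + (2 + 1*(-1))*(-3/d + 6/2) = 4 + (2 - 1)*(-3/d + 6*(½)) = 4 + 1*(-3/d + 3) = 4 + 1*(3 - 3/d) = 4 + (3 - 3/d) = 7 - 3/d)
378 + L(M)*(-318) = 378 + (7 - 3*(-I*√13/13))*(-318) = 378 + (7 - (-3)*I*√13/13)*(-318) = 378 + (7 + 3*I*√13/13)*(-318) = 378 + (-2226 - 954*I*√13/13) = -1848 - 954*I*√13/13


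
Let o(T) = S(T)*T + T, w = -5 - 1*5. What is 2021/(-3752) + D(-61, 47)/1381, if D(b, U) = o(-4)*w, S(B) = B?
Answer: -3241241/5181512 ≈ -0.62554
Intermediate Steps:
w = -10 (w = -5 - 5 = -10)
o(T) = T + T**2 (o(T) = T*T + T = T**2 + T = T + T**2)
D(b, U) = -120 (D(b, U) = -4*(1 - 4)*(-10) = -4*(-3)*(-10) = 12*(-10) = -120)
2021/(-3752) + D(-61, 47)/1381 = 2021/(-3752) - 120/1381 = 2021*(-1/3752) - 120*1/1381 = -2021/3752 - 120/1381 = -3241241/5181512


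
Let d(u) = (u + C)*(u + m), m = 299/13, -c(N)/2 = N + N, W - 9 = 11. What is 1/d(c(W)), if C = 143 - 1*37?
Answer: -1/1482 ≈ -0.00067476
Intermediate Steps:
W = 20 (W = 9 + 11 = 20)
c(N) = -4*N (c(N) = -2*(N + N) = -4*N)
C = 106 (C = 143 - 37 = 106)
m = 23 (m = 299*(1/13) = 23)
d(u) = (23 + u)*(106 + u) (d(u) = (u + 106)*(u + 23) = (106 + u)*(23 + u) = (23 + u)*(106 + u))
1/d(c(W)) = 1/(2438 + (-4*20)² + 129*(-4*20)) = 1/(2438 + (-80)² + 129*(-80)) = 1/(2438 + 6400 - 10320) = 1/(-1482) = -1/1482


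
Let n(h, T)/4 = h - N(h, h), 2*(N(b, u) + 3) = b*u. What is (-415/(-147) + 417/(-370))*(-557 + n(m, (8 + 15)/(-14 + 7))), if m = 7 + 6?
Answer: -25553527/18130 ≈ -1409.5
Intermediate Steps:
m = 13
N(b, u) = -3 + b*u/2 (N(b, u) = -3 + (b*u)/2 = -3 + b*u/2)
n(h, T) = 12 - 2*h² + 4*h (n(h, T) = 4*(h - (-3 + h*h/2)) = 4*(h - (-3 + h²/2)) = 4*(h + (3 - h²/2)) = 4*(3 + h - h²/2) = 12 - 2*h² + 4*h)
(-415/(-147) + 417/(-370))*(-557 + n(m, (8 + 15)/(-14 + 7))) = (-415/(-147) + 417/(-370))*(-557 + (12 - 2*13² + 4*13)) = (-415*(-1/147) + 417*(-1/370))*(-557 + (12 - 2*169 + 52)) = (415/147 - 417/370)*(-557 + (12 - 338 + 52)) = 92251*(-557 - 274)/54390 = (92251/54390)*(-831) = -25553527/18130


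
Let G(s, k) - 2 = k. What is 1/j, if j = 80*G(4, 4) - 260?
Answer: 1/220 ≈ 0.0045455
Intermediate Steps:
G(s, k) = 2 + k
j = 220 (j = 80*(2 + 4) - 260 = 80*6 - 260 = 480 - 260 = 220)
1/j = 1/220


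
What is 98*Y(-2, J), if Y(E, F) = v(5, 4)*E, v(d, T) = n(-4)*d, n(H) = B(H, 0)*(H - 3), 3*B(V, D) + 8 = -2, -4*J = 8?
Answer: -68600/3 ≈ -22867.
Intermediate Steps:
J = -2 (J = -¼*8 = -2)
B(V, D) = -10/3 (B(V, D) = -8/3 + (⅓)*(-2) = -8/3 - ⅔ = -10/3)
n(H) = 10 - 10*H/3 (n(H) = -10*(H - 3)/3 = -10*(-3 + H)/3 = 10 - 10*H/3)
v(d, T) = 70*d/3 (v(d, T) = (10 - 10/3*(-4))*d = (10 + 40/3)*d = 70*d/3)
Y(E, F) = 350*E/3 (Y(E, F) = ((70/3)*5)*E = 350*E/3)
98*Y(-2, J) = 98*((350/3)*(-2)) = 98*(-700/3) = -68600/3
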